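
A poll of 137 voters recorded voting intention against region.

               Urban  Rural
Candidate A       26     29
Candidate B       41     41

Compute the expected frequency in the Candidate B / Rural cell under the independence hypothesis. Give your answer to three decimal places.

Row total (Candidate B) = 82; column total (Rural) = 70; grand total N = 137.
Expected count = (row total × column total) / N = 82 × 70 / 137 = 41.898.

41.898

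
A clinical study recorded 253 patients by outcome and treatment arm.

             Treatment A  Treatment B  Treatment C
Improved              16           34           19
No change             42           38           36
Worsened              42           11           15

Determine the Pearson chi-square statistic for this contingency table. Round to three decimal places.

Row totals: 69, 116, 68. Column totals: 100, 83, 70. Grand total N = 253.
Expected counts (row total × column total / N):
  Improved, Treatment A: 69×100/253 = 27.2727
  Improved, Treatment B: 69×83/253 = 22.6364
  Improved, Treatment C: 69×70/253 = 19.0909
  No change, Treatment A: 116×100/253 = 45.8498
  No change, Treatment B: 116×83/253 = 38.0553
  No change, Treatment C: 116×70/253 = 32.0949
  Worsened, Treatment A: 68×100/253 = 26.8775
  Worsened, Treatment B: 68×83/253 = 22.3083
  Worsened, Treatment C: 68×70/253 = 18.8142
Contributions (O − E)²/E:
  (16 − 27.2727)²/27.2727 = 4.6594
  (34 − 22.6364)²/22.6364 = 5.7046
  (19 − 19.0909)²/19.0909 = 0.0004
  (42 − 45.8498)²/45.8498 = 0.3233
  (38 − 38.0553)²/38.0553 = 0.0001
  (36 − 32.0949)²/32.0949 = 0.4751
  (42 − 26.8775)²/26.8775 = 8.5086
  (11 − 22.3083)²/22.3083 = 5.7323
  (15 − 18.8142)²/18.8142 = 0.7733
χ² = 4.6594 + 5.7046 + 0.0004 + 0.3233 + 0.0001 + 0.4751 + 8.5086 + 5.7323 + 0.7733 = 26.177

26.177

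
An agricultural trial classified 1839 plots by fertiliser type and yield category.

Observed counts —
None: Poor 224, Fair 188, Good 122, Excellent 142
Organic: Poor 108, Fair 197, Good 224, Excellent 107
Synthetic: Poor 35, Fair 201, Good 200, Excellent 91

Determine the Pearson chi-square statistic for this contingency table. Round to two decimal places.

171.86

Row totals: 676, 636, 527. Column totals: 367, 586, 546, 340. Grand total N = 1839.
Expected counts (row total × column total / N):
  None, Poor: 676×367/1839 = 134.906
  None, Fair: 676×586/1839 = 215.408
  None, Good: 676×546/1839 = 200.705
  None, Excellent: 676×340/1839 = 124.981
  Organic, Poor: 636×367/1839 = 126.923
  Organic, Fair: 636×586/1839 = 202.662
  Organic, Good: 636×546/1839 = 188.829
  Organic, Excellent: 636×340/1839 = 117.586
  Synthetic, Poor: 527×367/1839 = 105.171
  Synthetic, Fair: 527×586/1839 = 167.929
  Synthetic, Good: 527×546/1839 = 156.467
  Synthetic, Excellent: 527×340/1839 = 97.433
Contributions (O − E)²/E:
  (224 − 134.906)²/134.906 = 58.8390
  (188 − 215.408)²/215.408 = 3.4873
  (122 − 200.705)²/200.705 = 30.8636
  (142 − 124.981)²/124.981 = 2.3175
  (108 − 126.923)²/126.923 = 2.8212
  (197 − 202.662)²/202.662 = 0.1582
  (224 − 188.829)²/188.829 = 6.5509
  (107 − 117.586)²/117.586 = 0.9530
  (35 − 105.171)²/105.171 = 46.8187
  (201 − 167.929)²/167.929 = 6.5128
  (200 − 156.467)²/156.467 = 12.1120
  (91 − 97.433)²/97.433 = 0.4247
χ² = 58.8390 + 3.4873 + 30.8636 + 2.3175 + 2.8212 + 0.1582 + 6.5509 + 0.9530 + 46.8187 + 6.5128 + 12.1120 + 0.4247 = 171.86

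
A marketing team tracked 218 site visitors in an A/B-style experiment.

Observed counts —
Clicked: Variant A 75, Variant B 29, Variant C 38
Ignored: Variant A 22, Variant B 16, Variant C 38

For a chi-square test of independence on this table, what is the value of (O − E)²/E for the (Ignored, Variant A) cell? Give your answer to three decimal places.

Row total (Ignored) = 76; column total (Variant A) = 97; N = 218.
Expected count E = 76 × 97 / 218 = 33.8165.
Contribution = (O − E)²/E = (22 − 33.8165)² / 33.8165 = 4.129.

4.129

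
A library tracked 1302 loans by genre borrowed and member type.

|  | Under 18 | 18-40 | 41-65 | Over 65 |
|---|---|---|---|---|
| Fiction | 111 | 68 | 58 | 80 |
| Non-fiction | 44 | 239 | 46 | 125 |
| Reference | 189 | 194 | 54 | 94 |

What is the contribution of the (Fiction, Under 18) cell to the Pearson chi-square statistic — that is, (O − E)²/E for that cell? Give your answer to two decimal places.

Row total (Fiction) = 317; column total (Under 18) = 344; N = 1302.
Expected count E = 317 × 344 / 1302 = 83.754.
Contribution = (O − E)²/E = (111 − 83.754)² / 83.754 = 8.86.

8.86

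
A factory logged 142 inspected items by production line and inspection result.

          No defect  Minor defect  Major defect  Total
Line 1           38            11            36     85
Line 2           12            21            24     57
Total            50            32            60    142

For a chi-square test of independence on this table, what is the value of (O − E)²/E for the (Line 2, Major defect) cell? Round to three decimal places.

0.000

Row total (Line 2) = 57; column total (Major defect) = 60; N = 142.
Expected count E = 57 × 60 / 142 = 24.0845.
Contribution = (O − E)²/E = (24 − 24.0845)² / 24.0845 = 0.000.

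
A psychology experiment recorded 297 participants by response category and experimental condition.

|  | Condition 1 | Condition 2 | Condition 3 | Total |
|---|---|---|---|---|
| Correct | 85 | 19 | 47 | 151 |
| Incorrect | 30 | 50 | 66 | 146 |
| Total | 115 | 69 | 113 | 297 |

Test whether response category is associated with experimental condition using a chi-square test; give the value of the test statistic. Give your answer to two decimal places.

43.35

Grand total N = 297.
Expected counts (row total × column total / N):
  Correct, Condition 1: 151×115/297 = 58.4680
  Correct, Condition 2: 151×69/297 = 35.0808
  Correct, Condition 3: 151×113/297 = 57.4512
  Incorrect, Condition 1: 146×115/297 = 56.5320
  Incorrect, Condition 2: 146×69/297 = 33.9192
  Incorrect, Condition 3: 146×113/297 = 55.5488
Contributions (O − E)²/E:
  (85 − 58.4680)²/58.4680 = 12.0399
  (19 − 35.0808)²/35.0808 = 7.3713
  (47 − 57.4512)²/57.4512 = 1.9012
  (30 − 56.5320)²/56.5320 = 12.4522
  (50 − 33.9192)²/33.9192 = 7.6238
  (66 − 55.5488)²/55.5488 = 1.9663
χ² = 12.0399 + 7.3713 + 1.9012 + 12.4522 + 7.6238 + 1.9663 = 43.35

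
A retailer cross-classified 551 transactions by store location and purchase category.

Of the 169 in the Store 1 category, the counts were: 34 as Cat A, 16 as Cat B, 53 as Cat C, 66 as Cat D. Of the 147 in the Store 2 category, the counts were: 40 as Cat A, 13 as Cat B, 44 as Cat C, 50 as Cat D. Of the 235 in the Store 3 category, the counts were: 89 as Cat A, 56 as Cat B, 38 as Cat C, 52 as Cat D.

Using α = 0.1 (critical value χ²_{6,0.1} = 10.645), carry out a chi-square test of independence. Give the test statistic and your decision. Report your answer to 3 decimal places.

Row totals: 169, 147, 235. Column totals: 163, 85, 135, 168. Grand total N = 551.
Expected counts (row total × column total / N):
  Store 1, Cat A: 169×163/551 = 49.9946
  Store 1, Cat B: 169×85/551 = 26.0708
  Store 1, Cat C: 169×135/551 = 41.4065
  Store 1, Cat D: 169×168/551 = 51.5281
  Store 2, Cat A: 147×163/551 = 43.4864
  Store 2, Cat B: 147×85/551 = 22.6770
  Store 2, Cat C: 147×135/551 = 36.0163
  Store 2, Cat D: 147×168/551 = 44.8203
  Store 3, Cat A: 235×163/551 = 69.5191
  Store 3, Cat B: 235×85/551 = 36.2523
  Store 3, Cat C: 235×135/551 = 57.5771
  Store 3, Cat D: 235×168/551 = 71.6515
Contributions (O − E)²/E:
  (34 − 49.9946)²/49.9946 = 5.1171
  (16 − 26.0708)²/26.0708 = 3.8902
  (53 − 41.4065)²/41.4065 = 3.2461
  (66 − 51.5281)²/51.5281 = 4.0645
  (40 − 43.4864)²/43.4864 = 0.2795
  (13 − 22.6770)²/22.6770 = 4.1295
  (44 − 36.0163)²/36.0163 = 1.7697
  (50 − 44.8203)²/44.8203 = 0.5986
  (89 − 69.5191)²/69.5191 = 5.4590
  (56 − 36.2523)²/36.2523 = 10.7572
  (38 − 57.5771)²/57.5771 = 6.6565
  (52 − 71.6515)²/71.6515 = 5.3897
χ² = 5.1171 + 3.8902 + 3.2461 + 4.0645 + 0.2795 + 4.1295 + 1.7697 + 0.5986 + 5.4590 + 10.7572 + 6.6565 + 5.3897 = 51.358
df = (3−1)(4−1) = 6. Since 51.358 > 10.645, reject the null hypothesis of independence at α = 0.1.

51.358; reject H₀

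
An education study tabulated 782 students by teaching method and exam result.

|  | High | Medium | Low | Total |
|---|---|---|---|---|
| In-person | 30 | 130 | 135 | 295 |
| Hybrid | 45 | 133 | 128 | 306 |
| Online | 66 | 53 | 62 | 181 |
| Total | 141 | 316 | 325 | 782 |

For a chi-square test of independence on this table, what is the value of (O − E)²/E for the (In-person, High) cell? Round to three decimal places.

10.111

Row total (In-person) = 295; column total (High) = 141; N = 782.
Expected count E = 295 × 141 / 782 = 53.1905.
Contribution = (O − E)²/E = (30 − 53.1905)² / 53.1905 = 10.111.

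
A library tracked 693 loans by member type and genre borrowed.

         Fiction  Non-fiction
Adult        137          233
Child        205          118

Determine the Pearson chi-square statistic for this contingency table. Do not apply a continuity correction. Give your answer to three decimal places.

48.233

Row totals: 370, 323. Column totals: 342, 351. Grand total N = 693.
Expected counts (row total × column total / N):
  Adult, Fiction: 370×342/693 = 182.5974
  Adult, Non-fiction: 370×351/693 = 187.4026
  Child, Fiction: 323×342/693 = 159.4026
  Child, Non-fiction: 323×351/693 = 163.5974
Contributions (O − E)²/E:
  (137 − 182.5974)²/182.5974 = 11.3864
  (233 − 187.4026)²/187.4026 = 11.0944
  (205 − 159.4026)²/159.4026 = 13.0432
  (118 − 163.5974)²/163.5974 = 12.7088
χ² = 11.3864 + 11.0944 + 13.0432 + 12.7088 = 48.233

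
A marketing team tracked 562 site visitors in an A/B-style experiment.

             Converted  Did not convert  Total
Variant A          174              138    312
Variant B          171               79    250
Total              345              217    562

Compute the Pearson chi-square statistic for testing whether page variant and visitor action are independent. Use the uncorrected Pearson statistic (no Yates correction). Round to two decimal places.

Grand total N = 562.
Expected counts (row total × column total / N):
  Variant A, Converted: 312×345/562 = 191.530
  Variant A, Did not convert: 312×217/562 = 120.470
  Variant B, Converted: 250×345/562 = 153.470
  Variant B, Did not convert: 250×217/562 = 96.530
Contributions (O − E)²/E:
  (174 − 191.530)²/191.530 = 1.6045
  (138 − 120.470)²/120.470 = 2.5509
  (171 − 153.470)²/153.470 = 2.0024
  (79 − 96.530)²/96.530 = 3.1835
χ² = 1.6045 + 2.5509 + 2.0024 + 3.1835 = 9.34

9.34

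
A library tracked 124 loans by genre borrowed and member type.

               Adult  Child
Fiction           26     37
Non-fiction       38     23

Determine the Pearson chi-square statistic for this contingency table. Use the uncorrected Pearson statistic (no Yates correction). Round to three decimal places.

Row totals: 63, 61. Column totals: 64, 60. Grand total N = 124.
Expected counts (row total × column total / N):
  Fiction, Adult: 63×64/124 = 32.5161
  Fiction, Child: 63×60/124 = 30.4839
  Non-fiction, Adult: 61×64/124 = 31.4839
  Non-fiction, Child: 61×60/124 = 29.5161
Contributions (O − E)²/E:
  (26 − 32.5161)²/32.5161 = 1.3058
  (37 − 30.4839)²/30.4839 = 1.3929
  (38 − 31.4839)²/31.4839 = 1.3486
  (23 − 29.5161)²/29.5161 = 1.4385
χ² = 1.3058 + 1.3929 + 1.3486 + 1.4385 = 5.486

5.486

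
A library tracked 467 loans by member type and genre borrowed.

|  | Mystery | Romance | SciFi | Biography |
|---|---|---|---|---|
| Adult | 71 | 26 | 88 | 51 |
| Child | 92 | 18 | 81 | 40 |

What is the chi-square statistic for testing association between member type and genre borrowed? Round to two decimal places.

Row totals: 236, 231. Column totals: 163, 44, 169, 91. Grand total N = 467.
Expected counts (row total × column total / N):
  Adult, Mystery: 236×163/467 = 82.373
  Adult, Romance: 236×44/467 = 22.236
  Adult, SciFi: 236×169/467 = 85.405
  Adult, Biography: 236×91/467 = 45.987
  Child, Mystery: 231×163/467 = 80.627
  Child, Romance: 231×44/467 = 21.764
  Child, SciFi: 231×169/467 = 83.595
  Child, Biography: 231×91/467 = 45.013
Contributions (O − E)²/E:
  (71 − 82.373)²/82.373 = 1.5702
  (26 − 22.236)²/22.236 = 0.6372
  (88 − 85.405)²/85.405 = 0.0788
  (51 − 45.987)²/45.987 = 0.5465
  (92 − 80.627)²/80.627 = 1.6042
  (18 − 21.764)²/21.764 = 0.6510
  (81 − 83.595)²/83.595 = 0.0806
  (40 − 45.013)²/45.013 = 0.5583
χ² = 1.5702 + 0.6372 + 0.0788 + 0.5465 + 1.6042 + 0.6510 + 0.0806 + 0.5583 = 5.73

5.73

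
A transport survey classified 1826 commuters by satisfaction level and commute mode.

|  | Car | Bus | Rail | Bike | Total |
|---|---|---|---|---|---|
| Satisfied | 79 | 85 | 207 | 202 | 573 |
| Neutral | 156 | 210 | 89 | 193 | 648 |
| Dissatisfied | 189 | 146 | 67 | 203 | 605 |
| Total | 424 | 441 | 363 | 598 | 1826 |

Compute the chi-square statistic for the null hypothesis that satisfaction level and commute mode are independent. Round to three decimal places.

Grand total N = 1826.
Expected counts (row total × column total / N):
  Satisfied, Car: 573×424/1826 = 133.0515
  Satisfied, Bus: 573×441/1826 = 138.3861
  Satisfied, Rail: 573×363/1826 = 113.9096
  Satisfied, Bike: 573×598/1826 = 187.6528
  Neutral, Car: 648×424/1826 = 150.4666
  Neutral, Bus: 648×441/1826 = 156.4995
  Neutral, Rail: 648×363/1826 = 128.8193
  Neutral, Bike: 648×598/1826 = 212.2147
  Dissatisfied, Car: 605×424/1826 = 140.4819
  Dissatisfied, Bus: 605×441/1826 = 146.1145
  Dissatisfied, Rail: 605×363/1826 = 120.2711
  Dissatisfied, Bike: 605×598/1826 = 198.1325
Contributions (O − E)²/E:
  (79 − 133.0515)²/133.0515 = 21.9581
  (85 − 138.3861)²/138.3861 = 20.5951
  (207 − 113.9096)²/113.9096 = 76.0763
  (202 − 187.6528)²/187.6528 = 1.0969
  (156 − 150.4666)²/150.4666 = 0.2035
  (210 − 156.4995)²/156.4995 = 18.2895
  (89 − 128.8193)²/128.8193 = 12.3085
  (193 − 212.2147)²/212.2147 = 1.7398
  (189 − 140.4819)²/140.4819 = 16.7566
  (146 − 146.1145)²/146.1145 = 0.0001
  (67 − 120.2711)²/120.2711 = 23.5951
  (203 − 198.1325)²/198.1325 = 0.1196
χ² = 21.9581 + 20.5951 + 76.0763 + 1.0969 + 0.2035 + 18.2895 + 12.3085 + 1.7398 + 16.7566 + 0.0001 + 23.5951 + 0.1196 = 192.739

192.739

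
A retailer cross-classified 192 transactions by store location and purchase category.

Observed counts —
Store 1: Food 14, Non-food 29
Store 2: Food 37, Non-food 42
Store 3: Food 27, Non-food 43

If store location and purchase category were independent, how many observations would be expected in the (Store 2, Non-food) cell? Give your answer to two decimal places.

Row total (Store 2) = 79; column total (Non-food) = 114; grand total N = 192.
Expected count = (row total × column total) / N = 79 × 114 / 192 = 46.91.

46.91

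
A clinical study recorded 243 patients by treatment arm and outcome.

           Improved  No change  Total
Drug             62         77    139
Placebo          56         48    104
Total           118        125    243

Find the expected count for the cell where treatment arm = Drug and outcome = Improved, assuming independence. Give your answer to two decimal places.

Row total (Drug) = 139; column total (Improved) = 118; grand total N = 243.
Expected count = (row total × column total) / N = 139 × 118 / 243 = 67.50.

67.50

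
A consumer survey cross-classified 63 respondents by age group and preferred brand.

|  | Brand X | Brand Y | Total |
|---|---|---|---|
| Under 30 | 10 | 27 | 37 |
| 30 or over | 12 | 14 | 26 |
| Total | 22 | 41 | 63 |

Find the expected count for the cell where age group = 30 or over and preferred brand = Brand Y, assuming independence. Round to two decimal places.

16.92

Row total (30 or over) = 26; column total (Brand Y) = 41; grand total N = 63.
Expected count = (row total × column total) / N = 26 × 41 / 63 = 16.92.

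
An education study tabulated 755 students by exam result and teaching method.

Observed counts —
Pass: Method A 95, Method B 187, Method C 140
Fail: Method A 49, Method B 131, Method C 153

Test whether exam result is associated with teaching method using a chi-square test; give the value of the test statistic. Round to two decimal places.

14.85

Row totals: 422, 333. Column totals: 144, 318, 293. Grand total N = 755.
Expected counts (row total × column total / N):
  Pass, Method A: 422×144/755 = 80.487
  Pass, Method B: 422×318/755 = 177.743
  Pass, Method C: 422×293/755 = 163.770
  Fail, Method A: 333×144/755 = 63.513
  Fail, Method B: 333×318/755 = 140.257
  Fail, Method C: 333×293/755 = 129.230
Contributions (O − E)²/E:
  (95 − 80.487)²/80.487 = 2.6169
  (187 − 177.743)²/177.743 = 0.4821
  (140 − 163.770)²/163.770 = 3.4500
  (49 − 63.513)²/63.513 = 3.3163
  (131 − 140.257)²/140.257 = 0.6110
  (153 − 129.230)²/129.230 = 4.3721
χ² = 2.6169 + 0.4821 + 3.4500 + 3.3163 + 0.6110 + 4.3721 = 14.85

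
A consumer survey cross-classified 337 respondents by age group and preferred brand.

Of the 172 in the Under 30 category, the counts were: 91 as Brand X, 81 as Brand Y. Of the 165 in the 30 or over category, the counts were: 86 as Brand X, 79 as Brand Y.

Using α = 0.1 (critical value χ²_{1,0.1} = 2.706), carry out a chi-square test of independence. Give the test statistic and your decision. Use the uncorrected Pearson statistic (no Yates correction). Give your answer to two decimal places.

0.02; fail to reject H₀

Row totals: 172, 165. Column totals: 177, 160. Grand total N = 337.
Expected counts (row total × column total / N):
  Under 30, Brand X: 172×177/337 = 90.338
  Under 30, Brand Y: 172×160/337 = 81.662
  30 or over, Brand X: 165×177/337 = 86.662
  30 or over, Brand Y: 165×160/337 = 78.338
Contributions (O − E)²/E:
  (91 − 90.338)²/90.338 = 0.0049
  (81 − 81.662)²/81.662 = 0.0054
  (86 − 86.662)²/86.662 = 0.0051
  (79 − 78.338)²/78.338 = 0.0056
χ² = 0.0049 + 0.0054 + 0.0051 + 0.0056 = 0.02
df = (2−1)(2−1) = 1. Since 0.02 < 2.706, fail to reject the null hypothesis of independence at α = 0.1.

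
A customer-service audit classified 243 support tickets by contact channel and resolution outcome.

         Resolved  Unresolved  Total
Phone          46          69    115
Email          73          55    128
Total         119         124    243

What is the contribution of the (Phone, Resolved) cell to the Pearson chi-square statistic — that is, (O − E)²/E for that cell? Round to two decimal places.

1.89

Row total (Phone) = 115; column total (Resolved) = 119; N = 243.
Expected count E = 115 × 119 / 243 = 56.317.
Contribution = (O − E)²/E = (46 − 56.317)² / 56.317 = 1.89.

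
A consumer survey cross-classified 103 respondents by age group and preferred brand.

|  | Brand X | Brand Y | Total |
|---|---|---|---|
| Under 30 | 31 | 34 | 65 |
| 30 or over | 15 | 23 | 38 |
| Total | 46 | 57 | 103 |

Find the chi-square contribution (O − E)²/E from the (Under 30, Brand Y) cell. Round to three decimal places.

0.108

Row total (Under 30) = 65; column total (Brand Y) = 57; N = 103.
Expected count E = 65 × 57 / 103 = 35.9709.
Contribution = (O − E)²/E = (34 − 35.9709)² / 35.9709 = 0.108.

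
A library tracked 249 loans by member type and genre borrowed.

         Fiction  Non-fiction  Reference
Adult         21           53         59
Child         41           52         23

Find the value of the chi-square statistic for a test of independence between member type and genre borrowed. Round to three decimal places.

Row totals: 133, 116. Column totals: 62, 105, 82. Grand total N = 249.
Expected counts (row total × column total / N):
  Adult, Fiction: 133×62/249 = 33.1165
  Adult, Non-fiction: 133×105/249 = 56.0843
  Adult, Reference: 133×82/249 = 43.7992
  Child, Fiction: 116×62/249 = 28.8835
  Child, Non-fiction: 116×105/249 = 48.9157
  Child, Reference: 116×82/249 = 38.2008
Contributions (O − E)²/E:
  (21 − 33.1165)²/33.1165 = 4.4331
  (53 − 56.0843)²/56.0843 = 0.1696
  (59 − 43.7992)²/43.7992 = 5.2755
  (41 − 28.8835)²/28.8835 = 5.0828
  (52 − 48.9157)²/48.9157 = 0.1945
  (23 − 38.2008)²/38.2008 = 6.0487
χ² = 4.4331 + 0.1696 + 5.2755 + 5.0828 + 0.1945 + 6.0487 = 21.204

21.204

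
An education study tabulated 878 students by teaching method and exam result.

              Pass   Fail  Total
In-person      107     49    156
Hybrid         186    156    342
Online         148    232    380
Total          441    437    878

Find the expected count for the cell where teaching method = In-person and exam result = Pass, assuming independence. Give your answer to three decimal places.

78.355

Row total (In-person) = 156; column total (Pass) = 441; grand total N = 878.
Expected count = (row total × column total) / N = 156 × 441 / 878 = 78.355.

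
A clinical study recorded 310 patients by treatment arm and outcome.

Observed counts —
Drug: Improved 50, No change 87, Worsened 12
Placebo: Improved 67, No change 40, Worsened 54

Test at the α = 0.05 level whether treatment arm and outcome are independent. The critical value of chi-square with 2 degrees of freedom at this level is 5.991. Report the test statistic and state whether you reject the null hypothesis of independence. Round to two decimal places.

Row totals: 149, 161. Column totals: 117, 127, 66. Grand total N = 310.
Expected counts (row total × column total / N):
  Drug, Improved: 149×117/310 = 56.235
  Drug, No change: 149×127/310 = 61.042
  Drug, Worsened: 149×66/310 = 31.723
  Placebo, Improved: 161×117/310 = 60.765
  Placebo, No change: 161×127/310 = 65.958
  Placebo, Worsened: 161×66/310 = 34.277
Contributions (O − E)²/E:
  (50 − 56.235)²/56.235 = 0.6913
  (87 − 61.042)²/61.042 = 11.0386
  (12 − 31.723)²/31.723 = 12.2623
  (67 − 60.765)²/60.765 = 0.6398
  (40 − 65.958)²/65.958 = 10.2159
  (54 − 34.277)²/34.277 = 11.3486
χ² = 0.6913 + 11.0386 + 12.2623 + 0.6398 + 10.2159 + 11.3486 = 46.20
df = (2−1)(3−1) = 2. Since 46.20 > 5.991, reject the null hypothesis of independence at α = 0.05.

46.20; reject H₀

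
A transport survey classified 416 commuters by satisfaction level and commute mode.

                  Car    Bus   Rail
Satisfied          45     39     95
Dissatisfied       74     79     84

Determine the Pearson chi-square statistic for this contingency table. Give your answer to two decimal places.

Row totals: 179, 237. Column totals: 119, 118, 179. Grand total N = 416.
Expected counts (row total × column total / N):
  Satisfied, Car: 179×119/416 = 51.204
  Satisfied, Bus: 179×118/416 = 50.774
  Satisfied, Rail: 179×179/416 = 77.022
  Dissatisfied, Car: 237×119/416 = 67.796
  Dissatisfied, Bus: 237×118/416 = 67.226
  Dissatisfied, Rail: 237×179/416 = 101.978
Contributions (O − E)²/E:
  (45 − 51.204)²/51.204 = 0.7517
  (39 − 50.774)²/50.774 = 2.7303
  (95 − 77.022)²/77.022 = 4.1963
  (74 − 67.796)²/67.796 = 0.5677
  (79 − 67.226)²/67.226 = 2.0621
  (84 − 101.978)²/101.978 = 3.1694
χ² = 0.7517 + 2.7303 + 4.1963 + 0.5677 + 2.0621 + 3.1694 = 13.48

13.48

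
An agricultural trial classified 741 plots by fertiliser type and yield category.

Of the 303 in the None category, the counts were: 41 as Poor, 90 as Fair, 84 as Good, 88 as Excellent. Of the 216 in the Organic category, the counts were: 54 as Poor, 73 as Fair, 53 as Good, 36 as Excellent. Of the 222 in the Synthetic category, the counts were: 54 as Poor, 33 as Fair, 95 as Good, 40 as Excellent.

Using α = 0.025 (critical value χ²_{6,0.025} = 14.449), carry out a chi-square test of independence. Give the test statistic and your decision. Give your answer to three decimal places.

52.846; reject H₀

Row totals: 303, 216, 222. Column totals: 149, 196, 232, 164. Grand total N = 741.
Expected counts (row total × column total / N):
  None, Poor: 303×149/741 = 60.9271
  None, Fair: 303×196/741 = 80.1457
  None, Good: 303×232/741 = 94.8664
  None, Excellent: 303×164/741 = 67.0607
  Organic, Poor: 216×149/741 = 43.4332
  Organic, Fair: 216×196/741 = 57.1336
  Organic, Good: 216×232/741 = 67.6275
  Organic, Excellent: 216×164/741 = 47.8057
  Synthetic, Poor: 222×149/741 = 44.6397
  Synthetic, Fair: 222×196/741 = 58.7206
  Synthetic, Good: 222×232/741 = 69.5061
  Synthetic, Excellent: 222×164/741 = 49.1336
Contributions (O − E)²/E:
  (41 − 60.9271)²/60.9271 = 6.5174
  (90 − 80.1457)²/80.1457 = 1.2116
  (84 − 94.8664)²/94.8664 = 1.2447
  (88 − 67.0607)²/67.0607 = 6.5382
  (54 − 43.4332)²/43.4332 = 2.5708
  (73 − 57.1336)²/57.1336 = 4.4062
  (53 − 67.6275)²/67.6275 = 3.1639
  (36 − 47.8057)²/47.8057 = 2.9154
  (54 − 44.6397)²/44.6397 = 1.9627
  (33 − 58.7206)²/58.7206 = 11.2661
  (95 − 69.5061)²/69.5061 = 9.3508
  (40 − 49.1336)²/49.1336 = 1.6979
χ² = 6.5174 + 1.2116 + 1.2447 + 6.5382 + 2.5708 + 4.4062 + 3.1639 + 2.9154 + 1.9627 + 11.2661 + 9.3508 + 1.6979 = 52.846
df = (3−1)(4−1) = 6. Since 52.846 > 14.449, reject the null hypothesis of independence at α = 0.025.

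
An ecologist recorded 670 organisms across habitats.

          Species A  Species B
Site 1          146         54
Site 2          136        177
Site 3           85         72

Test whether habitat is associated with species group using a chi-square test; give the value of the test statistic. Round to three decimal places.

Row totals: 200, 313, 157. Column totals: 367, 303. Grand total N = 670.
Expected counts (row total × column total / N):
  Site 1, Species A: 200×367/670 = 109.55224
  Site 1, Species B: 200×303/670 = 90.44776
  Site 2, Species A: 313×367/670 = 171.44925
  Site 2, Species B: 313×303/670 = 141.55075
  Site 3, Species A: 157×367/670 = 85.99851
  Site 3, Species B: 157×303/670 = 71.00149
Contributions (O − E)²/E:
  (146 − 109.55224)²/109.55224 = 12.1261
  (54 − 90.44776)²/90.44776 = 14.6874
  (136 − 171.44925)²/171.44925 = 7.3296
  (177 − 141.55075)²/141.55075 = 8.8777
  (85 − 85.99851)²/85.99851 = 0.0116
  (72 − 71.00149)²/71.00149 = 0.0140
χ² = 12.1261 + 14.6874 + 7.3296 + 8.8777 + 0.0116 + 0.0140 = 43.046

43.046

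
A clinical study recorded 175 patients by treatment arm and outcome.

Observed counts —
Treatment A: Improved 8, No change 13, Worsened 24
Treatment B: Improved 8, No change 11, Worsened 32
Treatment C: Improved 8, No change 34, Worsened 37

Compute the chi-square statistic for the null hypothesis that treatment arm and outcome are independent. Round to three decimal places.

Row totals: 45, 51, 79. Column totals: 24, 58, 93. Grand total N = 175.
Expected counts (row total × column total / N):
  Treatment A, Improved: 45×24/175 = 6.1714
  Treatment A, No change: 45×58/175 = 14.9143
  Treatment A, Worsened: 45×93/175 = 23.9143
  Treatment B, Improved: 51×24/175 = 6.9943
  Treatment B, No change: 51×58/175 = 16.9029
  Treatment B, Worsened: 51×93/175 = 27.1029
  Treatment C, Improved: 79×24/175 = 10.8343
  Treatment C, No change: 79×58/175 = 26.1829
  Treatment C, Worsened: 79×93/175 = 41.9829
Contributions (O − E)²/E:
  (8 − 6.1714)²/6.1714 = 0.5418
  (13 − 14.9143)²/14.9143 = 0.2457
  (24 − 23.9143)²/23.9143 = 0.0003
  (8 − 6.9943)²/6.9943 = 0.1446
  (11 − 16.9029)²/16.9029 = 2.0614
  (32 − 27.1029)²/27.1029 = 0.8848
  (8 − 10.8343)²/10.8343 = 0.7415
  (34 − 26.1829)²/26.1829 = 2.3339
  (37 − 41.9829)²/41.9829 = 0.5914
χ² = 0.5418 + 0.2457 + 0.0003 + 0.1446 + 2.0614 + 0.8848 + 0.7415 + 2.3339 + 0.5914 = 7.545

7.545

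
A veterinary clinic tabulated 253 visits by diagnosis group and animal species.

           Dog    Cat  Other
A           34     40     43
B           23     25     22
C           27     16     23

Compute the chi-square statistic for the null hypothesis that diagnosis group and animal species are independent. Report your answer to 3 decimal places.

3.862

Row totals: 117, 70, 66. Column totals: 84, 81, 88. Grand total N = 253.
Expected counts (row total × column total / N):
  A, Dog: 117×84/253 = 38.8458
  A, Cat: 117×81/253 = 37.4585
  A, Other: 117×88/253 = 40.6957
  B, Dog: 70×84/253 = 23.2411
  B, Cat: 70×81/253 = 22.4111
  B, Other: 70×88/253 = 24.3478
  C, Dog: 66×84/253 = 21.9130
  C, Cat: 66×81/253 = 21.1304
  C, Other: 66×88/253 = 22.9565
Contributions (O − E)²/E:
  (34 − 38.8458)²/38.8458 = 0.6045
  (40 − 37.4585)²/37.4585 = 0.1724
  (43 − 40.6957)²/40.6957 = 0.1305
  (23 − 23.2411)²/23.2411 = 0.0025
  (25 − 22.4111)²/22.4111 = 0.2991
  (22 − 24.3478)²/24.3478 = 0.2264
  (27 − 21.9130)²/21.9130 = 1.1809
  (16 − 21.1304)²/21.1304 = 1.2456
  (23 − 22.9565)²/22.9565 = 0.0001
χ² = 0.6045 + 0.1724 + 0.1305 + 0.0025 + 0.2991 + 0.2264 + 1.1809 + 1.2456 + 0.0001 = 3.862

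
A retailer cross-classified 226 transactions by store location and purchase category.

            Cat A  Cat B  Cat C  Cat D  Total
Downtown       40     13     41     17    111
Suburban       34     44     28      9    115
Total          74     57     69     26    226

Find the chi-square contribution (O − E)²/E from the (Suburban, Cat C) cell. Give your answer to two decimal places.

Row total (Suburban) = 115; column total (Cat C) = 69; N = 226.
Expected count E = 115 × 69 / 226 = 35.111.
Contribution = (O − E)²/E = (28 − 35.111)² / 35.111 = 1.44.

1.44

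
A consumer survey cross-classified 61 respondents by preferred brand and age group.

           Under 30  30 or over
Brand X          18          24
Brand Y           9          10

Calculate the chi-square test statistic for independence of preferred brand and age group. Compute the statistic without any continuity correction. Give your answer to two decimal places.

Row totals: 42, 19. Column totals: 27, 34. Grand total N = 61.
Expected counts (row total × column total / N):
  Brand X, Under 30: 42×27/61 = 18.590
  Brand X, 30 or over: 42×34/61 = 23.410
  Brand Y, Under 30: 19×27/61 = 8.410
  Brand Y, 30 or over: 19×34/61 = 10.590
Contributions (O − E)²/E:
  (18 − 18.590)²/18.590 = 0.0187
  (24 − 23.410)²/23.410 = 0.0149
  (9 − 8.410)²/8.410 = 0.0414
  (10 − 10.590)²/10.590 = 0.0329
χ² = 0.0187 + 0.0149 + 0.0414 + 0.0329 = 0.11

0.11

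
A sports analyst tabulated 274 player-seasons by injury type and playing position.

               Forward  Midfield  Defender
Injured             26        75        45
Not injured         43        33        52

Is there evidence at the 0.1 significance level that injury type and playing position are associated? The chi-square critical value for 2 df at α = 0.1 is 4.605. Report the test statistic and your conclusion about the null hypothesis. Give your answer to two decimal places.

19.93; reject H₀

Row totals: 146, 128. Column totals: 69, 108, 97. Grand total N = 274.
Expected counts (row total × column total / N):
  Injured, Forward: 146×69/274 = 36.766
  Injured, Midfield: 146×108/274 = 57.547
  Injured, Defender: 146×97/274 = 51.686
  Not injured, Forward: 128×69/274 = 32.234
  Not injured, Midfield: 128×108/274 = 50.453
  Not injured, Defender: 128×97/274 = 45.314
Contributions (O − E)²/E:
  (26 − 36.766)²/36.766 = 3.1526
  (75 − 57.547)²/57.547 = 5.2932
  (45 − 51.686)²/51.686 = 0.8649
  (43 − 32.234)²/32.234 = 3.5958
  (33 − 50.453)²/50.453 = 6.0374
  (52 − 45.314)²/45.314 = 0.9865
χ² = 3.1526 + 5.2932 + 0.8649 + 3.5958 + 6.0374 + 0.9865 = 19.93
df = (2−1)(3−1) = 2. Since 19.93 > 4.605, reject the null hypothesis of independence at α = 0.1.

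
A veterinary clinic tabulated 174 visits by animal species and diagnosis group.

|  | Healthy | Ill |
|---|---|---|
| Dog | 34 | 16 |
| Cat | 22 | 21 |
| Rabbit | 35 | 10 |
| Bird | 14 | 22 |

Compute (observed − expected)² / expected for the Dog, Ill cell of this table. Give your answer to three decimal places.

Row total (Dog) = 50; column total (Ill) = 69; N = 174.
Expected count E = 50 × 69 / 174 = 19.8276.
Contribution = (O − E)²/E = (16 − 19.8276)² / 19.8276 = 0.739.

0.739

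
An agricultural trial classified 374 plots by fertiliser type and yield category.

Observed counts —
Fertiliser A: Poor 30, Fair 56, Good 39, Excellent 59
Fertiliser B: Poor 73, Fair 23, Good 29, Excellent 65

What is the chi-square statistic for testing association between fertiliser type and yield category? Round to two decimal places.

33.41

Row totals: 184, 190. Column totals: 103, 79, 68, 124. Grand total N = 374.
Expected counts (row total × column total / N):
  Fertiliser A, Poor: 184×103/374 = 50.674
  Fertiliser A, Fair: 184×79/374 = 38.866
  Fertiliser A, Good: 184×68/374 = 33.455
  Fertiliser A, Excellent: 184×124/374 = 61.005
  Fertiliser B, Poor: 190×103/374 = 52.326
  Fertiliser B, Fair: 190×79/374 = 40.134
  Fertiliser B, Good: 190×68/374 = 34.545
  Fertiliser B, Excellent: 190×124/374 = 62.995
Contributions (O − E)²/E:
  (30 − 50.674)²/50.674 = 8.4346
  (56 − 38.866)²/38.866 = 7.5535
  (39 − 33.455)²/33.455 = 0.9191
  (59 − 61.005)²/61.005 = 0.0659
  (73 − 52.326)²/52.326 = 8.1683
  (23 − 40.134)²/40.134 = 7.3148
  (29 − 34.545)²/34.545 = 0.8901
  (65 − 62.995)²/62.995 = 0.0638
χ² = 8.4346 + 7.5535 + 0.9191 + 0.0659 + 8.1683 + 7.3148 + 0.8901 + 0.0638 = 33.41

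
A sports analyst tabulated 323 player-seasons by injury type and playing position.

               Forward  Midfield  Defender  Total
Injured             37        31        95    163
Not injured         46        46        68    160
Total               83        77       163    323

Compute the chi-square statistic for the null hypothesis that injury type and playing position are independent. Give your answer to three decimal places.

Grand total N = 323.
Expected counts (row total × column total / N):
  Injured, Forward: 163×83/323 = 41.8854
  Injured, Midfield: 163×77/323 = 38.8576
  Injured, Defender: 163×163/323 = 82.2570
  Not injured, Forward: 160×83/323 = 41.1146
  Not injured, Midfield: 160×77/323 = 38.1424
  Not injured, Defender: 160×163/323 = 80.7430
Contributions (O − E)²/E:
  (37 − 41.8854)²/41.8854 = 0.5698
  (31 − 38.8576)²/38.8576 = 1.5889
  (95 − 82.2570)²/82.2570 = 1.9741
  (46 − 41.1146)²/41.1146 = 0.5805
  (46 − 38.1424)²/38.1424 = 1.6187
  (68 − 80.7430)²/80.7430 = 2.0111
χ² = 0.5698 + 1.5889 + 1.9741 + 0.5805 + 1.6187 + 2.0111 = 8.343

8.343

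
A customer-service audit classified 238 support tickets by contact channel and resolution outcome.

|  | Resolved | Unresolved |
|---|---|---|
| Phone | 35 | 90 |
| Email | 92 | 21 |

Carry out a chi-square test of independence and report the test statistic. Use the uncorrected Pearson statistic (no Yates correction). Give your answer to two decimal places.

Row totals: 125, 113. Column totals: 127, 111. Grand total N = 238.
Expected counts (row total × column total / N):
  Phone, Resolved: 125×127/238 = 66.702
  Phone, Unresolved: 125×111/238 = 58.298
  Email, Resolved: 113×127/238 = 60.298
  Email, Unresolved: 113×111/238 = 52.702
Contributions (O − E)²/E:
  (35 − 66.702)²/66.702 = 15.0673
  (90 − 58.298)²/58.298 = 17.2393
  (92 − 60.298)²/60.298 = 16.6675
  (21 − 52.702)²/52.702 = 19.0698
χ² = 15.0673 + 17.2393 + 16.6675 + 19.0698 = 68.04

68.04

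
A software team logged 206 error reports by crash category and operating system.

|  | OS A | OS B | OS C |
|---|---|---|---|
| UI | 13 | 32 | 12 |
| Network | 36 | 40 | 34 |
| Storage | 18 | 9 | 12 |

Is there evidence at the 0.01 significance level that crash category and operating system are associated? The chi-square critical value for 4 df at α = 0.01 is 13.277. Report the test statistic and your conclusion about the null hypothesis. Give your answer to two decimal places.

12.26; fail to reject H₀

Row totals: 57, 110, 39. Column totals: 67, 81, 58. Grand total N = 206.
Expected counts (row total × column total / N):
  UI, OS A: 57×67/206 = 18.539
  UI, OS B: 57×81/206 = 22.413
  UI, OS C: 57×58/206 = 16.049
  Network, OS A: 110×67/206 = 35.777
  Network, OS B: 110×81/206 = 43.252
  Network, OS C: 110×58/206 = 30.971
  Storage, OS A: 39×67/206 = 12.684
  Storage, OS B: 39×81/206 = 15.335
  Storage, OS C: 39×58/206 = 10.981
Contributions (O − E)²/E:
  (13 − 18.539)²/18.539 = 1.6549
  (32 − 22.413)²/22.413 = 4.1008
  (12 − 16.049)²/16.049 = 1.0215
  (36 − 35.777)²/35.777 = 0.0014
  (40 − 43.252)²/43.252 = 0.2445
  (34 − 30.971)²/30.971 = 0.2962
  (18 − 12.684)²/12.684 = 2.2280
  (9 − 15.335)²/15.335 = 2.6170
  (12 − 10.981)²/10.981 = 0.0946
χ² = 1.6549 + 4.1008 + 1.0215 + 0.0014 + 0.2445 + 0.2962 + 2.2280 + 2.6170 + 0.0946 = 12.26
df = (3−1)(3−1) = 4. Since 12.26 < 13.277, fail to reject the null hypothesis of independence at α = 0.01.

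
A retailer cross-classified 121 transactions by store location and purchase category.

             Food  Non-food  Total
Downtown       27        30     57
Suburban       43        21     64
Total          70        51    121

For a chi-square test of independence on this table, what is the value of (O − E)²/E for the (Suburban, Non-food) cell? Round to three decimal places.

1.324

Row total (Suburban) = 64; column total (Non-food) = 51; N = 121.
Expected count E = 64 × 51 / 121 = 26.9752.
Contribution = (O − E)²/E = (21 − 26.9752)² / 26.9752 = 1.324.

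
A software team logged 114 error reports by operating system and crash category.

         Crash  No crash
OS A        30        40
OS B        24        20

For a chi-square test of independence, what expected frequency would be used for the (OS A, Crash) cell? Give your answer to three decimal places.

Row total (OS A) = 70; column total (Crash) = 54; grand total N = 114.
Expected count = (row total × column total) / N = 70 × 54 / 114 = 33.158.

33.158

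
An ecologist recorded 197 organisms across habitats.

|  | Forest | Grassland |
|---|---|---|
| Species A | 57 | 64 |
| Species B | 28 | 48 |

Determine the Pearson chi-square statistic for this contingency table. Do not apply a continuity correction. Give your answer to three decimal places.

Row totals: 121, 76. Column totals: 85, 112. Grand total N = 197.
Expected counts (row total × column total / N):
  Species A, Forest: 121×85/197 = 52.2081
  Species A, Grassland: 121×112/197 = 68.7919
  Species B, Forest: 76×85/197 = 32.7919
  Species B, Grassland: 76×112/197 = 43.2081
Contributions (O − E)²/E:
  (57 − 52.2081)²/52.2081 = 0.4398
  (64 − 68.7919)²/68.7919 = 0.3338
  (28 − 32.7919)²/32.7919 = 0.7002
  (48 − 43.2081)²/43.2081 = 0.5314
χ² = 0.4398 + 0.3338 + 0.7002 + 0.5314 = 2.005

2.005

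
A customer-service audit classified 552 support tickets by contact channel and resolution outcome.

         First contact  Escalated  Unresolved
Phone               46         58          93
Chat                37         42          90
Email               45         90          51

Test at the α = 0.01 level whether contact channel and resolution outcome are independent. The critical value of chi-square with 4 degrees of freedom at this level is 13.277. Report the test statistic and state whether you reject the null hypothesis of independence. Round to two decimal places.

32.28; reject H₀

Row totals: 197, 169, 186. Column totals: 128, 190, 234. Grand total N = 552.
Expected counts (row total × column total / N):
  Phone, First contact: 197×128/552 = 45.6812
  Phone, Escalated: 197×190/552 = 67.8080
  Phone, Unresolved: 197×234/552 = 83.5109
  Chat, First contact: 169×128/552 = 39.1884
  Chat, Escalated: 169×190/552 = 58.1703
  Chat, Unresolved: 169×234/552 = 71.6413
  Email, First contact: 186×128/552 = 43.1304
  Email, Escalated: 186×190/552 = 64.0217
  Email, Unresolved: 186×234/552 = 78.8478
Contributions (O − E)²/E:
  (46 − 45.6812)²/45.6812 = 0.0022
  (58 − 67.8080)²/67.8080 = 1.4187
  (93 − 83.5109)²/83.5109 = 1.0782
  (37 − 39.1884)²/39.1884 = 0.1222
  (42 − 58.1703)²/58.1703 = 4.4951
  (90 − 71.6413)²/71.6413 = 4.7046
  (45 − 43.1304)²/43.1304 = 0.0810
  (90 − 64.0217)²/64.0217 = 10.5413
  (51 − 78.8478)²/78.8478 = 9.8354
χ² = 0.0022 + 1.4187 + 1.0782 + 0.1222 + 4.4951 + 4.7046 + 0.0810 + 10.5413 + 9.8354 = 32.28
df = (3−1)(3−1) = 4. Since 32.28 > 13.277, reject the null hypothesis of independence at α = 0.01.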